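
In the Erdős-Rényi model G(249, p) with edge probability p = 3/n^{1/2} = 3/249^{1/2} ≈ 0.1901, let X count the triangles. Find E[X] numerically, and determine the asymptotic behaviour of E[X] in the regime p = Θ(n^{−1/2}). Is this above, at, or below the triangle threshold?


Number of potential triangles: C(249, 3) = 2542124.
Each occurs with probability p³ ≈ (0.1901)³ ≈ 6.871709e-03.
By linearity: E[X] = C(249, 3)·p³ ≈ 2542124 · 6.871709e-03 ≈ 17468.7357.
Since α = 1/2 < 1, p = c/n^{1/2} ≫ 1/n is above the triangle threshold p ~ 1/n. Asymptotically E[X] ~ (c³/6)·n^{3(1−α)} = (3³/6)·n^{1.5} → ∞; triangles are abundant w.h.p.

E[X] ≈ 17468.7357; in regime p = Θ(1/n^{1/2}) E[X] diverges (above the triangle threshold p ~ 1/n).


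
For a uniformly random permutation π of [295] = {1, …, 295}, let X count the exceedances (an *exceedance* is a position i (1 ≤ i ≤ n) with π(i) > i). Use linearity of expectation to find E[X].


Write X = Σ_{i=1}^{295} X_i, where X_i = 1_{π(i) > i}.
For each fixed i, π(i) is uniform over {1, …, 295} (marginal of a uniform permutation), so P[π(i) > i] = (n − i)/n. Summing: Σ_{i=1}^{295} (n − i)/n = (0 + 1 + … + 294)/295 = 295(295 − 1)/(2·295) = (295 − 1)/2.
Hence E[X] = Σ_{i=1}^{295} (295 − i)/295 = 147 ≈ 147.0000.

E[X] = 147 = 147.0000.


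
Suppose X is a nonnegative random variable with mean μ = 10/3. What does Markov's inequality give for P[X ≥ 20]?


μ = E[X] = 10/3, a = 20.
Markov: P[X ≥ 20] ≤ μ/a = (10/3)/20 = 1/6.
Numerically: ≈ 0.1667.
(Since a = 20 > μ = 3.3333, the bound 1/6 is < 1 and informative.)

P[X ≥ 20] ≤ 1/6 ≈ 0.1667.


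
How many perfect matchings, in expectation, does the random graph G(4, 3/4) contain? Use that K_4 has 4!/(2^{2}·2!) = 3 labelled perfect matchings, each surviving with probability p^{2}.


K_4 has 4!/(2^{2}·2!) = 3 labelled perfect matchings.
For each such perfect matching H, let X_H = 1 if all 2 edges of H are present in G. Then P[X_H = 1] = p^{2} = (3/4)^{2} = 9/16.
By linearity of expectation: E[X] = Σ_H E[X_H] = 3 · p^{2} = 3 · 9/16 = 27/16.
Numerically: E[X] ≈ 1.688.

E[X] = 3 · (3/4)^{2} = 27/16 ≈ 1.688.


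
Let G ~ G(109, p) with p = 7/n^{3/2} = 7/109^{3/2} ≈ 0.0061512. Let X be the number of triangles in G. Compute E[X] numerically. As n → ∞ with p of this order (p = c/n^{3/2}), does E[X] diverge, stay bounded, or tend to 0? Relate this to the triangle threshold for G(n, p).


Number of potential triangles: C(109, 3) = 209934.
Each occurs with probability p³ ≈ (0.0061512)³ ≈ 2.3274206e-07.
By linearity: E[X] = C(109, 3)·p³ ≈ 209934 · 2.3274206e-07 ≈ 0.04886.
Since α = 3/2 > 1, p = c/n^{3/2} = o(1/n) is below the triangle threshold p ~ 1/n. Asymptotically E[X] ~ (c³/6)·n^{3(1−α)} = (7³/6)·n^{-1.5} → 0, so by Markov's inequality G has no triangles w.h.p.

E[X] ≈ 0.04886; in regime p = Θ(1/n^{3/2}) E[X] tends to 0 (below the triangle threshold p ~ 1/n).


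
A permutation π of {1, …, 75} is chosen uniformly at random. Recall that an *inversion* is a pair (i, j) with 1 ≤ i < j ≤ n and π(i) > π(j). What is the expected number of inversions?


Write X = Σ X_I over the C(75, 2) = 2775 pairs i < j, with X_I the indicator of one inversion.
There are 2775 indicators.
For each fixed pair i < j, the values π(i) and π(j) are two distinct elements of {1, …, 75} in uniformly random order; by symmetry P[π(i) > π(j)] = 1/2.
By linearity: E[X] = 2775 · (1/2) = C(75, 2) · (1/2) = 2775/2 = 2775/2 ≈ 1387.50000.

E[X] = 2775/2 = 1387.50000.


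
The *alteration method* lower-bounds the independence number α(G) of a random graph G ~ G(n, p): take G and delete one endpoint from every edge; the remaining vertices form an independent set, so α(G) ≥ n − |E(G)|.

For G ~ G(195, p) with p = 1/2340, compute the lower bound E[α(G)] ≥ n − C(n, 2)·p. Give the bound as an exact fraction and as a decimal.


E[|E(G)|] = C(195, 2)·p = 18915 · (1/2340) = 97/12.
E[α(G)] ≥ n − E[|E(G)|] = 195 − 97/12 = 2243/12.
Numerically: ≈ 186.9167.
(This is only a lower bound; the true E[α(G)] may be larger.)

E[α(G)] ≥ 2243/12 ≈ 186.9167.


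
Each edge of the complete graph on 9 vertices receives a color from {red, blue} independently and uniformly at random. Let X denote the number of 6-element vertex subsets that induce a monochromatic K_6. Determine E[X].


Let X = Σ_S X_S over the C(9, 6) = 84 subsets S of size 6, where X_S = 1 if the K_6 on S is monochromatic.
For a fixed S, the K_6 on S has C(6, 2) = 15 edges. P[all 15 edges red] = (1/2)^15, and likewise for blue, so P[monochromatic] = 2·(1/2)^15 = 2^{1 − 15} = 1/16384.
By linearity of expectation: E[X] = C(9, 6) · 2^{1 − 15} = 84 · 1/16384 = 21/4096.
Numerically: E[X] ≈ 0.005127.

E[X] = C(9,6)·2^(1−C(6,2)) = 21/4096 ≈ 0.005127.


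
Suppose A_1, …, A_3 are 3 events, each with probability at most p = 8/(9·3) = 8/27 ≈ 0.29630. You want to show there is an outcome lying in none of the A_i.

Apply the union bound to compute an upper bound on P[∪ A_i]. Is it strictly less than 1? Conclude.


Union bound: P[∪_{i=1}^{3} A_i] ≤ Σ_i P[A_i] ≤ 3·p = 3·(8/27) = 8/9.
Numerically: 8/9 ≈ 0.88889.
Is 8/9 < 1? YES.
Since P[∪ A_i] ≤ 8/9 < 1, the complement has P[∩ A_i^c] ≥ 1 − 8/9 = 1/9 > 0, so some outcome avoids every A_i.

3·p = 8/9 ≈ 0.88889; existence CERTIFIED by the union bound.


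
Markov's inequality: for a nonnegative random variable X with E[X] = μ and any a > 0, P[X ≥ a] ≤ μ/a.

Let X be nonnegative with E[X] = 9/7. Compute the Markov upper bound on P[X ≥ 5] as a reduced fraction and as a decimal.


μ = E[X] = 9/7, a = 5.
Markov: P[X ≥ 5] ≤ μ/a = (9/7)/5 = 9/35.
Numerically: ≈ 0.257.
(Since a = 5 > μ = 1.286, the bound 9/35 is < 1 and informative.)

P[X ≥ 5] ≤ 9/35 ≈ 0.257.


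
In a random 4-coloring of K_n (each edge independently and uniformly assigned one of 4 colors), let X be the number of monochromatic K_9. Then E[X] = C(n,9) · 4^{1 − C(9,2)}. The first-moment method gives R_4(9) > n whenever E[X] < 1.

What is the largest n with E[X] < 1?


We need C(n, 9) · 4^{1 − 36} < 1, i.e. C(n, 9) < 4^{36 − 1} = 1180591620717411303424.
Check values of n near the boundary:
  n = 910: C(910, 9) = 1133378248346922788210; 1133378248346922788210 < 1180591620717411303424? YES
  n = 911: C(911, 9) = 1144686900492291197405; 1144686900492291197405 < 1180591620717411303424? YES
  n = 912: C(912, 9) = 1156095740032081475120; 1156095740032081475120 < 1180591620717411303424? YES
  n = 913: C(913, 9) = 1167605542753639808390; 1167605542753639808390 < 1180591620717411303424? YES
  n = 914: C(914, 9) = 1179217089587653905932; 1179217089587653905932 < 1180591620717411303424? YES
  n = 915: C(915, 9) = 1190931166636537885130; 1190931166636537885130 < 1180591620717411303424? NO
  n = 916: C(916, 9) = 1202748565202942340440; 1202748565202942340440 < 1180591620717411303424? NO
The largest n with C(n, 9) < 1180591620717411303424 is n = 914 (where E[X] = 294804272396913476483/295147905179352825856 ≈ 0.9988). Hence R_4(9) > 914, i.e. R_4(9) ≥ 915.

Largest n = 914; hence R_4(9) > 914.


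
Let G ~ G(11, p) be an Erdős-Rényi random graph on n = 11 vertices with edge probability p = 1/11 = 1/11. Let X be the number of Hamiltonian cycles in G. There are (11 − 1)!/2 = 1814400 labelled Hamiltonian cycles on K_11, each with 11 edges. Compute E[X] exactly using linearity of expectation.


K_11 has (11 − 1)!/2 = 1814400 labelled Hamiltonian cycles.
For each such Hamiltonian cycle H, let X_H = 1 if all 11 edges of H are present in G. Then P[X_H = 1] = p^{11} = (1/11)^{11} = 1/285311670611.
By linearity: E[X] = Σ_H E[X_H] = 1814400 · p^{11} = 1814400 · 1/285311670611 = 1814400/285311670611.
Numerically: E[X] ≈ 6.35936e-06.

E[X] = 1814400 · (1/11)^{11} = 1814400/285311670611 ≈ 6.35936e-06.


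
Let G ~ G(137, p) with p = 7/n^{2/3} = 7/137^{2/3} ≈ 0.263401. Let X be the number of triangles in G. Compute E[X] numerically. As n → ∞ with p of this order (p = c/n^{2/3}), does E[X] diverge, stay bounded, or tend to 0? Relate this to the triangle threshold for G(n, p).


Number of potential triangles: C(137, 3) = 419220.
Each occurs with probability p³ ≈ (0.263401)³ ≈ 1.82748149e-02.
By linearity: E[X] = C(137, 3)·p³ ≈ 419220 · 1.82748149e-02 ≈ 7661.167883.
Since α = 2/3 < 1, p = c/n^{2/3} ≫ 1/n is above the triangle threshold p ~ 1/n. Asymptotically E[X] ~ (c³/6)·n^{3(1−α)} = (7³/6)·n^{1} → ∞; triangles are abundant w.h.p.

E[X] ≈ 7661.167883; in regime p = Θ(1/n^{2/3}) E[X] diverges (above the triangle threshold p ~ 1/n).


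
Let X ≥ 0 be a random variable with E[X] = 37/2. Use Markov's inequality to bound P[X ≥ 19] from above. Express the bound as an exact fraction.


μ = E[X] = 37/2, a = 19.
Markov: P[X ≥ 19] ≤ μ/a = (37/2)/19 = 37/38.
Numerically: ≈ 0.974.
(Since a = 19 > μ = 18.500, the bound 37/38 is < 1 and informative.)

P[X ≥ 19] ≤ 37/38 ≈ 0.974.


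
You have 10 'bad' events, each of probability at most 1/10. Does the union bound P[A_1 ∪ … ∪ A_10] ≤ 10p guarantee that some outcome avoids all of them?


Union bound: P[∪_{i=1}^{10} A_i] ≤ Σ_i P[A_i] ≤ 10·p = 10·(1/10) = 1.
Numerically: 1 ≈ 1.0000.
Is 1 < 1? NO.
Since the bound 1 is ≥ 1, the union bound is uninformative here; it does NOT by itself certify existence.

10·p = 1 ≈ 1.0000; existence NOT certified by the union bound.


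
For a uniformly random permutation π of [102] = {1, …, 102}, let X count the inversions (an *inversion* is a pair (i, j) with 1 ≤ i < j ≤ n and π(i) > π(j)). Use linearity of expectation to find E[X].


Write X = Σ X_I over the C(102, 2) = 5151 pairs i < j, with X_I the indicator of one inversion.
There are 5151 indicators.
For each fixed pair i < j, the values π(i) and π(j) are two distinct elements of {1, …, 102} in uniformly random order; by symmetry P[π(i) > π(j)] = 1/2.
By linearity: E[X] = 5151 · (1/2) = C(102, 2) · (1/2) = 5151/2 = 5151/2 ≈ 2575.500000.

E[X] = 5151/2 = 2575.500000.


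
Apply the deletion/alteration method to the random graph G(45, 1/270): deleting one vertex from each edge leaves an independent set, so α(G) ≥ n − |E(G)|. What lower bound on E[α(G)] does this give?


E[|E(G)|] = C(45, 2)·p = 990 · (1/270) = 11/3.
E[α(G)] ≥ n − E[|E(G)|] = 45 − 11/3 = 124/3.
Numerically: ≈ 41.333333.
(This is only a lower bound; the true E[α(G)] may be larger.)

E[α(G)] ≥ 124/3 ≈ 41.333333.


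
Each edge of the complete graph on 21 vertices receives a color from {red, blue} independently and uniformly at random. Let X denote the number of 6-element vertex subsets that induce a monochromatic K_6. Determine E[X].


Let X = Σ_S X_S over the C(21, 6) = 54264 subsets S of size 6, where X_S = 1 if the K_6 on S is monochromatic.
For a fixed S, the K_6 on S has C(6, 2) = 15 edges. P[all 15 edges red] = (1/2)^15, and likewise for blue, so P[monochromatic] = 2·(1/2)^15 = 2^{1 − 15} = 1/16384.
By linearity: E[X] = C(21, 6) · 2^{1 − 15} = 54264 · 1/16384 = 6783/2048.
Numerically: E[X] ≈ 3.312012.

E[X] = C(21,6)·2^(1−C(6,2)) = 6783/2048 ≈ 3.312012.


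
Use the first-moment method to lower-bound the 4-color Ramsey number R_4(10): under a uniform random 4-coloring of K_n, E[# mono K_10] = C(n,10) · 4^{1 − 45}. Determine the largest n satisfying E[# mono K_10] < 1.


We need C(n, 10) · 4^{1 − 45} < 1, i.e. C(n, 10) < 4^{45 − 1} = 309485009821345068724781056.
Check values of n near the boundary:
  n = 2021: C(2021, 10) = 306347841644770462864800616; 306347841644770462864800616 < 309485009821345068724781056? YES
  n = 2022: C(2022, 10) = 307870445231474093395937796; 307870445231474093395937796 < 309485009821345068724781056? YES
  n = 2023: C(2023, 10) = 309399856285778485315440716; 309399856285778485315440716 < 309485009821345068724781056? YES
  n = 2024: C(2024, 10) = 310936101848269937576192656; 310936101848269937576192656 < 309485009821345068724781056? NO
  n = 2025: C(2025, 10) = 312479209053472269772600560; 312479209053472269772600560 < 309485009821345068724781056? NO
  n = 2026: C(2026, 10) = 314029205130126398094885285; 314029205130126398094885285 < 309485009821345068724781056? NO
The largest n with C(n, 10) < 309485009821345068724781056 is n = 2023 (where E[X] = 77349964071444621328860179/77371252455336267181195264 ≈ 0.9997). Hence R_4(10) > 2023, i.e. R_4(10) ≥ 2024.

Largest n = 2023; hence R_4(10) > 2023.


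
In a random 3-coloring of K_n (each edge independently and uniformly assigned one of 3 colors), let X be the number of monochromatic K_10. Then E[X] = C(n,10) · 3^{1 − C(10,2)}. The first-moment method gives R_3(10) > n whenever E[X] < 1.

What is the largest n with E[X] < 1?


We need C(n, 10) · 3^{1 − 45} < 1, i.e. C(n, 10) < 3^{45 − 1} = 984770902183611232881.
Check values of n near the boundary:
  n = 570: C(570, 10) = 921524823451961408691; 921524823451961408691 < 984770902183611232881? YES
  n = 571: C(571, 10) = 937951290893172842001; 937951290893172842001 < 984770902183611232881? YES
  n = 572: C(572, 10) = 954640815642161682606; 954640815642161682606 < 984770902183611232881? YES
  n = 573: C(573, 10) = 971597135635805762226; 971597135635805762226 < 984770902183611232881? YES
  n = 574: C(574, 10) = 988824035203816502691; 988824035203816502691 < 984770902183611232881? NO
  n = 575: C(575, 10) = 1006325345561406175305; 1006325345561406175305 < 984770902183611232881? NO
The largest n with C(n, 10) < 984770902183611232881 is n = 573 (where E[X] = 35985079097622435638/36472996377170786403 ≈ 0.9866225). Hence R_3(10) > 573, i.e. R_3(10) ≥ 574.

Largest n = 573; hence R_3(10) > 573.


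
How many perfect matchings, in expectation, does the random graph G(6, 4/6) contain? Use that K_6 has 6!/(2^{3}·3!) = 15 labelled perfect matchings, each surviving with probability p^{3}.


K_6 has 6!/(2^{3}·3!) = 15 labelled perfect matchings.
For each such perfect matching H, let X_H = 1 if all 3 edges of H are present in G. Then P[X_H = 1] = p^{3} = (2/3)^{3} = 8/27.
Summing the indicators: E[X] = Σ_H E[X_H] = 15 · p^{3} = 15 · 8/27 = 40/9.
Numerically: E[X] ≈ 4.44444.

E[X] = 15 · (2/3)^{3} = 40/9 ≈ 4.44444.


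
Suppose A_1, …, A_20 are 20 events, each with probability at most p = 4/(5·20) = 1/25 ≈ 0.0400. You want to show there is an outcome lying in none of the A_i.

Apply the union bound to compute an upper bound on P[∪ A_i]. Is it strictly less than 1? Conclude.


Union bound: P[∪_{i=1}^{20} A_i] ≤ Σ_i P[A_i] ≤ 20·p = 20·(1/25) = 4/5.
Numerically: 4/5 ≈ 0.8000.
Is 4/5 < 1? YES.
Since P[∪ A_i] ≤ 4/5 < 1, the complement has P[∩ A_i^c] ≥ 1 − 4/5 = 1/5 > 0, so some outcome avoids every A_i.

20·p = 4/5 ≈ 0.8000; existence CERTIFIED by the union bound.


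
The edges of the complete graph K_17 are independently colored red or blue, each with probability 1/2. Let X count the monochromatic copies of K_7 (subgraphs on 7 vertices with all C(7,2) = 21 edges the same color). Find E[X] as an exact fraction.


Let X = Σ_S X_S over the C(17, 7) = 19448 subsets S of size 7, where X_S = 1 if the K_7 on S is monochromatic.
For a fixed S, the K_7 on S has C(7, 2) = 21 edges. P[all 21 edges red] = (1/2)^21, and likewise for blue, so P[monochromatic] = 2·(1/2)^21 = 2^{1 − 21} = 1/1048576.
Summing: E[X] = C(17, 7) · 2^{1 − 21} = 19448 · 1/1048576 = 2431/131072.
Numerically: E[X] ≈ 0.01855.

E[X] = C(17,7)·2^(1−C(7,2)) = 2431/131072 ≈ 0.01855.


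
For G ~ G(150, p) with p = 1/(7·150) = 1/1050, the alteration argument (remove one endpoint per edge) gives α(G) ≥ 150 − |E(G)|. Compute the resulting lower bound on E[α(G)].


E[|E(G)|] = C(150, 2)·p = 11175 · (1/1050) = 149/14.
E[α(G)] ≥ n − E[|E(G)|] = 150 − 149/14 = 1951/14.
Numerically: ≈ 139.3571.
(This is only a lower bound; the true E[α(G)] may be larger.)

E[α(G)] ≥ 1951/14 ≈ 139.3571.


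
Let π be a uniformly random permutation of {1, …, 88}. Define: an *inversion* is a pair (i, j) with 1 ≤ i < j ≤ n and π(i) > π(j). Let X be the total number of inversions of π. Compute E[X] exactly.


Write X = Σ X_I over the C(88, 2) = 3828 pairs i < j, with X_I the indicator of one inversion.
There are 3828 indicators.
For each fixed pair i < j, the values π(i) and π(j) are two distinct elements of {1, …, 88} in uniformly random order; by symmetry P[π(i) > π(j)] = 1/2.
By linearity: E[X] = 3828 · (1/2) = C(88, 2) · (1/2) = 3828/2 = 1914 ≈ 1914.00000.

E[X] = 1914 = 1914.00000.


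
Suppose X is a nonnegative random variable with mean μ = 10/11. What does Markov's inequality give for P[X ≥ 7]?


μ = E[X] = 10/11, a = 7.
Markov: P[X ≥ 7] ≤ μ/a = (10/11)/7 = 10/77.
Numerically: ≈ 0.12987.
(Since a = 7 > μ = 0.90909, the bound 10/77 is < 1 and informative.)

P[X ≥ 7] ≤ 10/77 ≈ 0.12987.


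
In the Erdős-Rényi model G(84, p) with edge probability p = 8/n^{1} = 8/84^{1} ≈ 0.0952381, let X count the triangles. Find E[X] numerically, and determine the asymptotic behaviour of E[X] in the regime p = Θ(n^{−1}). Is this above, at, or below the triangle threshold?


Number of potential triangles: C(84, 3) = 95284.
Each occurs with probability p³ ≈ (0.0952381)³ ≈ 8.63837599e-04.
By linearity: E[X] = C(84, 3)·p³ ≈ 95284 · 8.63837599e-04 ≈ 82.309902.
Here α = 1, so p = 8/n is exactly at the triangle threshold p ~ 1/n. Asymptotically E[X] → c³/6 = 8³/6 = 256/3 ≈ 85.333333, a bounded constant. In this regime the triangle count is asymptotically Poisson(c³/6).

E[X] ≈ 82.309902; in regime p = Θ(1/n^{1}) E[X] stays bounded (at the triangle threshold p ~ 1/n).


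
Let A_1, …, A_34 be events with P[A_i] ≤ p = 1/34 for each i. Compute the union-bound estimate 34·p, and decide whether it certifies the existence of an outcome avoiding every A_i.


Union bound: P[∪_{i=1}^{34} A_i] ≤ Σ_i P[A_i] ≤ 34·p = 34·(1/34) = 1.
Numerically: 1 ≈ 1.000.
Is 1 < 1? NO.
Since the bound 1 is ≥ 1, the union bound is uninformative here; it does NOT by itself certify existence.

34·p = 1 ≈ 1.000; existence NOT certified by the union bound.


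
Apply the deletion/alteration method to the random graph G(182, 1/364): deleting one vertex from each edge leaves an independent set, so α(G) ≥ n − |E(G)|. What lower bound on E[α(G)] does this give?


E[|E(G)|] = C(182, 2)·p = 16471 · (1/364) = 181/4.
E[α(G)] ≥ n − E[|E(G)|] = 182 − 181/4 = 547/4.
Numerically: ≈ 136.750.
(This is only a lower bound; the true E[α(G)] may be larger.)

E[α(G)] ≥ 547/4 ≈ 136.750.


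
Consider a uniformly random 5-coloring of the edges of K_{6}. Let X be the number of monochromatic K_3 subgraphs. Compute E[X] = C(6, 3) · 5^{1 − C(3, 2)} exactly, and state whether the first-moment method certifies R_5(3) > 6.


E[X] = C(6, 3) · 5^{1 − 3} = 20 · 5^{−2} = 20/25.
As a reduced fraction: E[X] = 4/5 ≈ 0.80000.
Is E[X] < 1? YES.
Since E[X] < 1, there exists a 5-coloring of K_{6} with no monochromatic K_3; hence R_5(3) > 6.

E[X] = 4/5 ≈ 0.80000; E[X] < 1, so R_5(3) > 6.


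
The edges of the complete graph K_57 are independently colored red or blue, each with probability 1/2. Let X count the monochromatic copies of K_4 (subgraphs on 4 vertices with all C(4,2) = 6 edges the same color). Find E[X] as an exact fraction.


Let X = Σ_S X_S over the C(57, 4) = 395010 subsets S of size 4, where X_S = 1 if the K_4 on S is monochromatic.
For a fixed S, the K_4 on S has C(4, 2) = 6 edges. P[all 6 edges red] = (1/2)^6, and likewise for blue, so P[monochromatic] = 2·(1/2)^6 = 2^{1 − 6} = 1/32.
By linearity: E[X] = C(57, 4) · 2^{1 − 6} = 395010 · 1/32 = 197505/16.
Numerically: E[X] ≈ 12344.06250.

E[X] = C(57,4)·2^(1−C(4,2)) = 197505/16 ≈ 12344.06250.


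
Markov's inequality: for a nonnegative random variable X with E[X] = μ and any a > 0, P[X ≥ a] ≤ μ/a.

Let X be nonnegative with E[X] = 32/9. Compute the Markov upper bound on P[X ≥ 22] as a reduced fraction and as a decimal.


μ = E[X] = 32/9, a = 22.
Markov: P[X ≥ 22] ≤ μ/a = (32/9)/22 = 16/99.
Numerically: ≈ 0.16162.
(Since a = 22 > μ = 3.55556, the bound 16/99 is < 1 and informative.)

P[X ≥ 22] ≤ 16/99 ≈ 0.16162.


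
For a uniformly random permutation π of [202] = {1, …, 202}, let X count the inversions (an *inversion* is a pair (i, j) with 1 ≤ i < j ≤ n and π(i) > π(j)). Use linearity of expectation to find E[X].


Write X = Σ X_I over the C(202, 2) = 20301 pairs i < j, with X_I the indicator of one inversion.
There are 20301 indicators.
For each fixed pair i < j, the values π(i) and π(j) are two distinct elements of {1, …, 202} in uniformly random order; by symmetry P[π(i) > π(j)] = 1/2.
By linearity: E[X] = 20301 · (1/2) = C(202, 2) · (1/2) = 20301/2 = 20301/2 ≈ 10150.50000.

E[X] = 20301/2 = 10150.50000.


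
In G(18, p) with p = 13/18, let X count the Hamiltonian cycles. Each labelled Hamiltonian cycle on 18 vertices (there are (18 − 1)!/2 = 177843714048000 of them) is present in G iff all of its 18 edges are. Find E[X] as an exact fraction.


K_18 has (18 − 1)!/2 = 177843714048000 labelled Hamiltonian cycles.
For each such Hamiltonian cycle H, let X_H = 1 if all 18 edges of H are present in G. Then P[X_H = 1] = p^{18} = (13/18)^{18} = 112455406951957393129/39346408075296537575424.
Summing the indicators: E[X] = Σ_H E[X_H] = 177843714048000 · p^{18} = 177843714048000 · 112455406951957393129/39346408075296537575424 = 1674446952588776589016668875/3294258113514384.
Numerically: E[X] ≈ 5.08293e+11.

E[X] = 177843714048000 · (13/18)^{18} = 1674446952588776589016668875/3294258113514384 ≈ 5.08293e+11.


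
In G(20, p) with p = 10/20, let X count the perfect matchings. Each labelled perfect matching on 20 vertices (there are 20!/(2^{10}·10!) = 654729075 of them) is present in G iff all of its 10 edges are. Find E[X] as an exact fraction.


K_20 has 20!/(2^{10}·10!) = 654729075 labelled perfect matchings.
For each such perfect matching H, let X_H = 1 if all 10 edges of H are present in G. Then P[X_H = 1] = p^{10} = (1/2)^{10} = 1/1024.
Summing the indicators: E[X] = Σ_H E[X_H] = 654729075 · p^{10} = 654729075 · 1/1024 = 654729075/1024.
Numerically: E[X] ≈ 6.3938e+05.

E[X] = 654729075 · (1/2)^{10} = 654729075/1024 ≈ 6.3938e+05.


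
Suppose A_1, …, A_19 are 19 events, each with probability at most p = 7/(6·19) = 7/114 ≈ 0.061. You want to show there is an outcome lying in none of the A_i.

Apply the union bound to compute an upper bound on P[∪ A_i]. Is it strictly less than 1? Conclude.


Union bound: P[∪_{i=1}^{19} A_i] ≤ Σ_i P[A_i] ≤ 19·p = 19·(7/114) = 7/6.
Numerically: 7/6 ≈ 1.167.
Is 7/6 < 1? NO.
Since the bound 7/6 is ≥ 1, the union bound is uninformative here; it does NOT by itself certify existence.

19·p = 7/6 ≈ 1.167; existence NOT certified by the union bound.


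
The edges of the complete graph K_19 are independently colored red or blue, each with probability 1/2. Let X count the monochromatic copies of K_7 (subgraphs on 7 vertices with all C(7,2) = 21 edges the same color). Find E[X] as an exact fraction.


Let X = Σ_S X_S over the C(19, 7) = 50388 subsets S of size 7, where X_S = 1 if the K_7 on S is monochromatic.
For a fixed S, the K_7 on S has C(7, 2) = 21 edges. P[all 21 edges red] = (1/2)^21, and likewise for blue, so P[monochromatic] = 2·(1/2)^21 = 2^{1 − 21} = 1/1048576.
By linearity of expectation: E[X] = C(19, 7) · 2^{1 − 21} = 50388 · 1/1048576 = 12597/262144.
Numerically: E[X] ≈ 0.048.

E[X] = C(19,7)·2^(1−C(7,2)) = 12597/262144 ≈ 0.048.


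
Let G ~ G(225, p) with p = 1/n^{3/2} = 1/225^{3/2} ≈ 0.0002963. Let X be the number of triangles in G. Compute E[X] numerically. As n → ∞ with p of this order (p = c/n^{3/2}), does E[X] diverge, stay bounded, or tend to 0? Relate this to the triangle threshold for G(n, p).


Number of potential triangles: C(225, 3) = 1873200.
Each occurs with probability p³ ≈ (0.0002963)³ ≈ 2.601229e-11.
By linearity: E[X] = C(225, 3)·p³ ≈ 1873200 · 2.601229e-11 ≈ 0.0000.
Since α = 3/2 > 1, p = c/n^{3/2} = o(1/n) is below the triangle threshold p ~ 1/n. Asymptotically E[X] ~ (c³/6)·n^{3(1−α)} = (1³/6)·n^{-1.5} → 0, so by Markov's inequality G has no triangles w.h.p.

E[X] ≈ 0.0000; in regime p = Θ(1/n^{3/2}) E[X] tends to 0 (below the triangle threshold p ~ 1/n).


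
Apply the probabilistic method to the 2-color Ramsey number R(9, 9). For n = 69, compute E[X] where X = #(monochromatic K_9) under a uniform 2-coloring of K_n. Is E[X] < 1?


E[X] = C(69, 9) · 2^{1 − 36} = 56672074888 · 2^{−35} = 56672074888/34359738368.
As a reduced fraction: E[X] = 7084009361/4294967296 ≈ 1.649374.
Is E[X] < 1? NO.
Since E[X] ≥ 1, the first-moment bound is inconclusive at n = 69; it does NOT by itself certify R(9, 9) > 69.

E[X] = 7084009361/4294967296 ≈ 1.649374; E[X] ≥ 1; first-moment method inconclusive here.


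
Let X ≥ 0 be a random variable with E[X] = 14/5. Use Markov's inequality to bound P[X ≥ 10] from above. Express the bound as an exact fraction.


μ = E[X] = 14/5, a = 10.
Markov: P[X ≥ 10] ≤ μ/a = (14/5)/10 = 7/25.
Numerically: ≈ 0.2800.
(Since a = 10 > μ = 2.8000, the bound 7/25 is < 1 and informative.)

P[X ≥ 10] ≤ 7/25 ≈ 0.2800.


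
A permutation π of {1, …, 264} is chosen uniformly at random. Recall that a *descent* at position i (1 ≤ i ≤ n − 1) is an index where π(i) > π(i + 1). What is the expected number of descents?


Write X = Σ X_I over i = 1, …, 263, with X_I the indicator of one descent.
There are 263 indicators.
For each fixed i, the pair (π(i), π(i+1)) is a uniformly random ordered pair of distinct values from {1, …, 264}; by symmetry P[π(i) > π(i+1)] = 1/2.
By linearity: E[X] = 263 · (1/2) = (264 − 1) · (1/2) = 263/2 ≈ 131.500000.

E[X] = 263/2 = 131.500000.


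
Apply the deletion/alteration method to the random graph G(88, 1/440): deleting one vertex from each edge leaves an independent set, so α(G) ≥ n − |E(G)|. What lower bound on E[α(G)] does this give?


E[|E(G)|] = C(88, 2)·p = 3828 · (1/440) = 87/10.
E[α(G)] ≥ n − E[|E(G)|] = 88 − 87/10 = 793/10.
Numerically: ≈ 79.3000.
(This is only a lower bound; the true E[α(G)] may be larger.)

E[α(G)] ≥ 793/10 ≈ 79.3000.


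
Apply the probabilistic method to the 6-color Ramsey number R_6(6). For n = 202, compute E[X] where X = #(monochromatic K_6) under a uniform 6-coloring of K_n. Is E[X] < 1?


E[X] = C(202, 6) · 6^{1 − 15} = 87544611330 · 6^{−14} = 87544611330/78364164096.
As a reduced fraction: E[X] = 14590768555/13060694016 ≈ 1.1172.
Is E[X] < 1? NO.
Since E[X] ≥ 1, the first-moment bound is inconclusive at n = 202; it does NOT by itself certify R_6(6) > 202.

E[X] = 14590768555/13060694016 ≈ 1.1172; E[X] ≥ 1; first-moment method inconclusive here.


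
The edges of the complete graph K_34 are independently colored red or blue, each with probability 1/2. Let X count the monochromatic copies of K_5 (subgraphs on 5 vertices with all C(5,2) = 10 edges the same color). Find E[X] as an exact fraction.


Let X = Σ_S X_S over the C(34, 5) = 278256 subsets S of size 5, where X_S = 1 if the K_5 on S is monochromatic.
For a fixed S, the K_5 on S has C(5, 2) = 10 edges. P[all 10 edges red] = (1/2)^10, and likewise for blue, so P[monochromatic] = 2·(1/2)^10 = 2^{1 − 10} = 1/512.
Summing: E[X] = C(34, 5) · 2^{1 − 10} = 278256 · 1/512 = 17391/32.
Numerically: E[X] ≈ 543.46875.

E[X] = C(34,5)·2^(1−C(5,2)) = 17391/32 ≈ 543.46875.


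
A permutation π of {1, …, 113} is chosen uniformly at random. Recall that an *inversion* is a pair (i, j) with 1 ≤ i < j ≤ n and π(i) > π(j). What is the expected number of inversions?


Write X = Σ X_I over the C(113, 2) = 6328 pairs i < j, with X_I the indicator of one inversion.
There are 6328 indicators.
For each fixed pair i < j, the values π(i) and π(j) are two distinct elements of {1, …, 113} in uniformly random order; by symmetry P[π(i) > π(j)] = 1/2.
By linearity: E[X] = 6328 · (1/2) = C(113, 2) · (1/2) = 6328/2 = 3164 ≈ 3164.00000.

E[X] = 3164 = 3164.00000.


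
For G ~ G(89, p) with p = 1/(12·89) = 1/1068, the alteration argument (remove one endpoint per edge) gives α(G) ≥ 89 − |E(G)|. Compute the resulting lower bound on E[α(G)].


E[|E(G)|] = C(89, 2)·p = 3916 · (1/1068) = 11/3.
E[α(G)] ≥ n − E[|E(G)|] = 89 − 11/3 = 256/3.
Numerically: ≈ 85.333.
(This is only a lower bound; the true E[α(G)] may be larger.)

E[α(G)] ≥ 256/3 ≈ 85.333.


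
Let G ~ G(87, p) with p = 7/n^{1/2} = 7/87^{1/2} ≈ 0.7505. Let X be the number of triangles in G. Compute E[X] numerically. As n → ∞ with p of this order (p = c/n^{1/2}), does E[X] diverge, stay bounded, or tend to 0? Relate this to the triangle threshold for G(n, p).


Number of potential triangles: C(87, 3) = 105995.
Each occurs with probability p³ ≈ (0.7505)³ ≈ 4.226834e-01.
By linearity: E[X] = C(87, 3)·p³ ≈ 105995 · 4.226834e-01 ≈ 44802.3320.
Since α = 1/2 < 1, p = c/n^{1/2} ≫ 1/n is above the triangle threshold p ~ 1/n. Asymptotically E[X] ~ (c³/6)·n^{3(1−α)} = (7³/6)·n^{1.5} → ∞; triangles are abundant w.h.p.

E[X] ≈ 44802.3320; in regime p = Θ(1/n^{1/2}) E[X] diverges (above the triangle threshold p ~ 1/n).


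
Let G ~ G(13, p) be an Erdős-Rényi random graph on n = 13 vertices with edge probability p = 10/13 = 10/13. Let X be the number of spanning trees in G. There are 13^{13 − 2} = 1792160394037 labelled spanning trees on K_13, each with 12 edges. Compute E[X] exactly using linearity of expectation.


K_13 has 13^{13 − 2} = 1792160394037 labelled spanning trees.
For each such spanning tree H, let X_H = 1 if all 12 edges of H are present in G. Then P[X_H = 1] = p^{12} = (10/13)^{12} = 1000000000000/23298085122481.
By linearity of expectation: E[X] = Σ_H E[X_H] = 1792160394037 · p^{12} = 1792160394037 · 1000000000000/23298085122481 = 1000000000000/13.
Numerically: E[X] ≈ 7.69231e+10.

E[X] = 1792160394037 · (10/13)^{12} = 1000000000000/13 ≈ 7.69231e+10.


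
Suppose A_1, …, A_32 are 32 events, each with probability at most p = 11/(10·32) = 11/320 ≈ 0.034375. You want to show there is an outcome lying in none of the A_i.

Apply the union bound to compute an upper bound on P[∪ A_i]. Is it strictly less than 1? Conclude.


Union bound: P[∪_{i=1}^{32} A_i] ≤ Σ_i P[A_i] ≤ 32·p = 32·(11/320) = 11/10.
Numerically: 11/10 ≈ 1.100000.
Is 11/10 < 1? NO.
Since the bound 11/10 is ≥ 1, the union bound is uninformative here; it does NOT by itself certify existence.

32·p = 11/10 ≈ 1.100000; existence NOT certified by the union bound.


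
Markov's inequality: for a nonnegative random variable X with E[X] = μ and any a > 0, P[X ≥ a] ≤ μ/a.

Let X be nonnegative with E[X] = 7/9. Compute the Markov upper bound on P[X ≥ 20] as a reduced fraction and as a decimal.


μ = E[X] = 7/9, a = 20.
Markov: P[X ≥ 20] ≤ μ/a = (7/9)/20 = 7/180.
Numerically: ≈ 0.038889.
(Since a = 20 > μ = 0.777778, the bound 7/180 is < 1 and informative.)

P[X ≥ 20] ≤ 7/180 ≈ 0.038889.


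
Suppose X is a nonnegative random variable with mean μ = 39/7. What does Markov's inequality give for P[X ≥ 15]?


μ = E[X] = 39/7, a = 15.
Markov: P[X ≥ 15] ≤ μ/a = (39/7)/15 = 13/35.
Numerically: ≈ 0.371.
(Since a = 15 > μ = 5.571, the bound 13/35 is < 1 and informative.)

P[X ≥ 15] ≤ 13/35 ≈ 0.371.


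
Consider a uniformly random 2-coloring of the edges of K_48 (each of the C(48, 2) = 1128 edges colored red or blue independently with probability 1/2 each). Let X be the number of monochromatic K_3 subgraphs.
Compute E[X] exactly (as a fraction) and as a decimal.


Let X = Σ_S X_S over the C(48, 3) = 17296 subsets S of size 3, where X_S = 1 if the K_3 on S is monochromatic.
For a fixed S, the K_3 on S has C(3, 2) = 3 edges. P[all 3 edges red] = (1/2)^3, and likewise for blue, so P[monochromatic] = 2·(1/2)^3 = 2^{1 − 3} = 1/4.
Summing: E[X] = C(48, 3) · 2^{1 − 3} = 17296 · 1/4 = 4324.
Numerically: E[X] ≈ 4324.000000.

E[X] = C(48,3)·2^(1−C(3,2)) = 4324 ≈ 4324.000000.


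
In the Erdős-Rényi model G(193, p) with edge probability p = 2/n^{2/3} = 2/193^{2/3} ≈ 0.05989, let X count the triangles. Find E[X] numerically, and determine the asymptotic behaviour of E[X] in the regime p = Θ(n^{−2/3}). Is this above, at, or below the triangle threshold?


Number of potential triangles: C(193, 3) = 1179616.
Each occurs with probability p³ ≈ (0.05989)³ ≈ 2.147709e-04.
By linearity: E[X] = C(193, 3)·p³ ≈ 1179616 · 2.147709e-04 ≈ 253.3472.
Since α = 2/3 < 1, p = c/n^{2/3} ≫ 1/n is above the triangle threshold p ~ 1/n. Asymptotically E[X] ~ (c³/6)·n^{3(1−α)} = (2³/6)·n^{1} → ∞; triangles are abundant w.h.p.

E[X] ≈ 253.3472; in regime p = Θ(1/n^{2/3}) E[X] diverges (above the triangle threshold p ~ 1/n).


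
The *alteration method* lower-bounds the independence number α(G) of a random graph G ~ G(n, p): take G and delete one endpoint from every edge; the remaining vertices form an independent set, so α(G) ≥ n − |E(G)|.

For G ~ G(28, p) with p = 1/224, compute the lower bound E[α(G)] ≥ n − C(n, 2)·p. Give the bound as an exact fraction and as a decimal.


E[|E(G)|] = C(28, 2)·p = 378 · (1/224) = 27/16.
E[α(G)] ≥ n − E[|E(G)|] = 28 − 27/16 = 421/16.
Numerically: ≈ 26.312.
(This is only a lower bound; the true E[α(G)] may be larger.)

E[α(G)] ≥ 421/16 ≈ 26.312.


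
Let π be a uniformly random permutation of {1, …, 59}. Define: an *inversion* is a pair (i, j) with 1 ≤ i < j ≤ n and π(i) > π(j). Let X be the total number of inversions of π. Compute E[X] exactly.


Write X = Σ X_I over the C(59, 2) = 1711 pairs i < j, with X_I the indicator of one inversion.
There are 1711 indicators.
For each fixed pair i < j, the values π(i) and π(j) are two distinct elements of {1, …, 59} in uniformly random order; by symmetry P[π(i) > π(j)] = 1/2.
By linearity: E[X] = 1711 · (1/2) = C(59, 2) · (1/2) = 1711/2 = 1711/2 ≈ 855.500.

E[X] = 1711/2 = 855.500.


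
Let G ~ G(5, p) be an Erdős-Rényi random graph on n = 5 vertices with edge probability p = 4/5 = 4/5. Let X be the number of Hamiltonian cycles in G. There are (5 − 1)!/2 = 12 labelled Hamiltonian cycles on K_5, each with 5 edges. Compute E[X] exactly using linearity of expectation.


K_5 has (5 − 1)!/2 = 12 labelled Hamiltonian cycles.
For each such Hamiltonian cycle H, let X_H = 1 if all 5 edges of H are present in G. Then P[X_H = 1] = p^{5} = (4/5)^{5} = 1024/3125.
Summing the indicators: E[X] = Σ_H E[X_H] = 12 · p^{5} = 12 · 1024/3125 = 12288/3125.
Numerically: E[X] ≈ 3.9322.

E[X] = 12 · (4/5)^{5} = 12288/3125 ≈ 3.9322.


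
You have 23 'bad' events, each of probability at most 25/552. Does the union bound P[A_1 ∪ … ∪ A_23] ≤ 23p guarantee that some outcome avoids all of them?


Union bound: P[∪_{i=1}^{23} A_i] ≤ Σ_i P[A_i] ≤ 23·p = 23·(25/552) = 25/24.
Numerically: 25/24 ≈ 1.041667.
Is 25/24 < 1? NO.
Since the bound 25/24 is ≥ 1, the union bound is uninformative here; it does NOT by itself certify existence.

23·p = 25/24 ≈ 1.041667; existence NOT certified by the union bound.


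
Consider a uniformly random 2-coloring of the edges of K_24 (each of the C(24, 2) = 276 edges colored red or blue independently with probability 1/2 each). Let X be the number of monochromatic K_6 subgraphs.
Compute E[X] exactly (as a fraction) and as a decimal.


Let X = Σ_S X_S over the C(24, 6) = 134596 subsets S of size 6, where X_S = 1 if the K_6 on S is monochromatic.
For a fixed S, the K_6 on S has C(6, 2) = 15 edges. P[all 15 edges red] = (1/2)^15, and likewise for blue, so P[monochromatic] = 2·(1/2)^15 = 2^{1 − 15} = 1/16384.
By linearity: E[X] = C(24, 6) · 2^{1 − 15} = 134596 · 1/16384 = 33649/4096.
Numerically: E[X] ≈ 8.2151.

E[X] = C(24,6)·2^(1−C(6,2)) = 33649/4096 ≈ 8.2151.


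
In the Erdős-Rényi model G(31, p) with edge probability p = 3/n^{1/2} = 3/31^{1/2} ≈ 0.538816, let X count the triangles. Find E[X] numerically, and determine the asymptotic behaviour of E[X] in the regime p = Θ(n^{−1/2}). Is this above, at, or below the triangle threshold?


Number of potential triangles: C(31, 3) = 4495.
Each occurs with probability p³ ≈ (0.538816)³ ≈ 1.56430424e-01.
By linearity: E[X] = C(31, 3)·p³ ≈ 4495 · 1.56430424e-01 ≈ 703.154757.
Since α = 1/2 < 1, p = c/n^{1/2} ≫ 1/n is above the triangle threshold p ~ 1/n. Asymptotically E[X] ~ (c³/6)·n^{3(1−α)} = (3³/6)·n^{1.5} → ∞; triangles are abundant w.h.p.

E[X] ≈ 703.154757; in regime p = Θ(1/n^{1/2}) E[X] diverges (above the triangle threshold p ~ 1/n).


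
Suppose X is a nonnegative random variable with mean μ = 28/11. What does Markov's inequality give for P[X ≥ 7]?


μ = E[X] = 28/11, a = 7.
Markov: P[X ≥ 7] ≤ μ/a = (28/11)/7 = 4/11.
Numerically: ≈ 0.36364.
(Since a = 7 > μ = 2.54545, the bound 4/11 is < 1 and informative.)

P[X ≥ 7] ≤ 4/11 ≈ 0.36364.


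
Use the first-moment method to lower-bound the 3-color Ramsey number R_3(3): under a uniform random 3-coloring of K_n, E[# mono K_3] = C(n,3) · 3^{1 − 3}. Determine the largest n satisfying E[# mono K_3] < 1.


We need C(n, 3) · 3^{1 − 3} < 1, i.e. C(n, 3) < 3^{3 − 1} = 9.
Check values of n near the boundary:
  n = 3: C(3, 3) = 1; 1 < 9? YES
  n = 4: C(4, 3) = 4; 4 < 9? YES
  n = 5: C(5, 3) = 10; 10 < 9? NO
  n = 6: C(6, 3) = 20; 20 < 9? NO
  n = 7: C(7, 3) = 35; 35 < 9? NO
The largest n with C(n, 3) < 9 is n = 4 (where E[X] = 4/9 ≈ 0.44444). Hence R_3(3) > 4, i.e. R_3(3) ≥ 5.

Largest n = 4; hence R_3(3) > 4.


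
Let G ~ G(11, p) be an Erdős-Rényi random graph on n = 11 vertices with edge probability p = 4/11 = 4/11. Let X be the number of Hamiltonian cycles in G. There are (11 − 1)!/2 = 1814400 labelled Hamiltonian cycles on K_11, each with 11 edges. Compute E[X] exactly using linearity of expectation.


K_11 has (11 − 1)!/2 = 1814400 labelled Hamiltonian cycles.
For each such Hamiltonian cycle H, let X_H = 1 if all 11 edges of H are present in G. Then P[X_H = 1] = p^{11} = (4/11)^{11} = 4194304/285311670611.
Summing the indicators: E[X] = Σ_H E[X_H] = 1814400 · p^{11} = 1814400 · 4194304/285311670611 = 7610145177600/285311670611.
Numerically: E[X] ≈ 26.673.

E[X] = 1814400 · (4/11)^{11} = 7610145177600/285311670611 ≈ 26.673.


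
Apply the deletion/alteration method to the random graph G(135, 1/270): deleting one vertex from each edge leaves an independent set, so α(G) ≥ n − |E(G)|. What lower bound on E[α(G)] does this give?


E[|E(G)|] = C(135, 2)·p = 9045 · (1/270) = 67/2.
E[α(G)] ≥ n − E[|E(G)|] = 135 − 67/2 = 203/2.
Numerically: ≈ 101.500.
(This is only a lower bound; the true E[α(G)] may be larger.)

E[α(G)] ≥ 203/2 ≈ 101.500.


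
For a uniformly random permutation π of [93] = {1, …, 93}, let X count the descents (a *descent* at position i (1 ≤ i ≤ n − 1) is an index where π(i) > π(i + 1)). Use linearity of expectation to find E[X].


Write X = Σ X_I over i = 1, …, 92, with X_I the indicator of one descent.
There are 92 indicators.
For each fixed i, the pair (π(i), π(i+1)) is a uniformly random ordered pair of distinct values from {1, …, 93}; by symmetry P[π(i) > π(i+1)] = 1/2.
By linearity: E[X] = 92 · (1/2) = (93 − 1) · (1/2) = 46 ≈ 46.000.

E[X] = 46 = 46.000.


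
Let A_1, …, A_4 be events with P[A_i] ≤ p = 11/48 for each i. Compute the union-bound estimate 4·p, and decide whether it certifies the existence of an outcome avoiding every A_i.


Union bound: P[∪_{i=1}^{4} A_i] ≤ Σ_i P[A_i] ≤ 4·p = 4·(11/48) = 11/12.
Numerically: 11/12 ≈ 0.916667.
Is 11/12 < 1? YES.
Since P[∪ A_i] ≤ 11/12 < 1, the complement has P[∩ A_i^c] ≥ 1 − 11/12 = 1/12 > 0, so some outcome avoids every A_i.

4·p = 11/12 ≈ 0.916667; existence CERTIFIED by the union bound.
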